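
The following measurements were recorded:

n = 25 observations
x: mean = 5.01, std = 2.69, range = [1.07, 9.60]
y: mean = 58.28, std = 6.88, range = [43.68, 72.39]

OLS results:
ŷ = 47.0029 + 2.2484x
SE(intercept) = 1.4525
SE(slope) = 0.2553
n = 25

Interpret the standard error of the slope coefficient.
The slope 2.2484 is pinned down to within about ±0.2553 (one SE) by these data — relative uncertainty 11.4%, i.e. precise.

SE(β̂₁) = s / √Sxx, where s is the residual standard deviation and Sxx = Σ(x − x̄)². It is the yardstick for how far β̂₁ = 2.2484 could plausibly be from the true slope.

Relative precision:
- SE / |β̂₁| = 0.2553 / 2.2484 = 11.4%
- Rule of thumb (under 20%: precise; 20% to under 50%: moderately precise; 50% or more: imprecise) → precise

Rough 95% range (±2 SE): 2.2484 ± 0.5106 → (1.7378, 2.7590).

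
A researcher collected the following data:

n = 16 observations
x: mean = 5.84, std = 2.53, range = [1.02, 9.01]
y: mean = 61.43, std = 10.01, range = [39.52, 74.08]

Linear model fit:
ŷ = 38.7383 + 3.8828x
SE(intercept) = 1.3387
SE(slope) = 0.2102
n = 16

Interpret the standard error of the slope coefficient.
The slope 3.8828 is pinned down to within about ±0.2102 (one SE) by these data — relative uncertainty 5.4%, i.e. precise.

SE(β̂₁) = 0.2102 says: if we drew many samples of n = 16 from the same population and refit each time, the fitted slopes would scatter with a standard deviation of roughly 0.2102 around the true β₁.

Relative precision:
- SE / |β̂₁| = 0.2102 / 3.8828 = 5.4%
- Rule of thumb (under 20%: precise; 20% to under 50%: moderately precise; 50% or more: imprecise) → precise

Link to the t-test: t = β̂₁ / SE(β̂₁) = 3.8828 / 0.2102 = 18.4719, the statistic for H₀: β₁ = 0.

What drives SE(β̂₁): more residual scatter → larger SE; larger n (here n = 16) → smaller SE; wider spread of x values → smaller SE.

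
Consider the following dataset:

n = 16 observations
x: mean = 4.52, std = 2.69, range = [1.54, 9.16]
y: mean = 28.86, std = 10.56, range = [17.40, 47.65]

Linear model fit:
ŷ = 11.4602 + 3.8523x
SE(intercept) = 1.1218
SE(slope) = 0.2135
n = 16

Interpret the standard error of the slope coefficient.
The slope 3.8523 is pinned down to within about ±0.2135 (one SE) by these data — relative uncertainty 5.5%, i.e. precise.

SE(β̂₁) = s / √Sxx, where s is the residual standard deviation and Sxx = Σ(x − x̄)². It is the yardstick for how far β̂₁ = 3.8523 could plausibly be from the true slope.

Relative precision:
- SE / |β̂₁| = 0.2135 / 3.8523 = 5.5%
- Rule of thumb (under 20%: precise; 20% to under 50%: moderately precise; 50% or more: imprecise) → precise

Rough 95% range (±2 SE): 3.8523 ± 0.4270 → (3.4253, 4.2793).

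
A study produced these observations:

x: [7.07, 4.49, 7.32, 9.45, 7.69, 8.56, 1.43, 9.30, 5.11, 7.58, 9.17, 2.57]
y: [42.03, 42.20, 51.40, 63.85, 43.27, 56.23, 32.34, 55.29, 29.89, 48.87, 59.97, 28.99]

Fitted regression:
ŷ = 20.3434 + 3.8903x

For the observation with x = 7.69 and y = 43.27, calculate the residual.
Residual = -6.9898

The residual is the difference between the actual value and the predicted value:

Residual = y - ŷ

Step 1: Calculate predicted value
ŷ = 20.3434 + 3.8903 × 7.69
ŷ = 50.2598

Step 2: Calculate residual
Residual = 43.27 - 50.2598
Residual = -6.9898

Interpretation: the model overestimates the actual value by 6.9898 at this point (negative residual → observation lies below the fitted line).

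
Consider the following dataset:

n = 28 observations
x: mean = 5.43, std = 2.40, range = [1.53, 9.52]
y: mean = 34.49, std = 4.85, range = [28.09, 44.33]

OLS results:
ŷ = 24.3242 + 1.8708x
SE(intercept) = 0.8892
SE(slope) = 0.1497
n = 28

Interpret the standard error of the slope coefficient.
The slope 1.8708 is pinned down to within about ±0.1497 (one SE) by these data — relative uncertainty 8.0%, i.e. precise.

What SE measures:
- The standard error quantifies the sampling variability of the coefficient estimate
- It is the estimated standard deviation of β̂₁ across hypothetical repeated samples of the same size
- Smaller SE → more precise estimate

Relative precision:
- SE / |β̂₁| = 0.1497 / 1.8708 = 8.0%
- Rule of thumb (under 20%: precise; 20% to under 50%: moderately precise; 50% or more: imprecise) → precise

Rough 95% range (±2 SE): 1.8708 ± 0.2994 → (1.5714, 2.1702).

What drives SE(β̂₁): more residual scatter → larger SE; larger n (here n = 28) → smaller SE.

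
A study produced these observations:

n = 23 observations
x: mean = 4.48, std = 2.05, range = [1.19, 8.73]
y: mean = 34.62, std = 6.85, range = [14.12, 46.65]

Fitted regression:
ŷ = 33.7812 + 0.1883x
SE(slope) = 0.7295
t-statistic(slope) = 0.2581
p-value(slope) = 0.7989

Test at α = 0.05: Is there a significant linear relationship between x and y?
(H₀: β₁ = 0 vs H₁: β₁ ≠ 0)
p-value = 0.7989 ≥ α = 0.05, so we fail to reject H₀. The relationship is not significant.

Hypothesis test for the slope coefficient:

H₀: β₁ = 0 (no linear relationship)
H₁: β₁ ≠ 0 (linear relationship exists)

Test statistic: t = β̂₁ / SE(β̂₁) = 0.1883 / 0.7295 = 0.2581

p = 0.7989: how often a slope estimate this far from 0 (in SE units) would arise by chance if β₁ were truly 0.

Decision rule: reject H₀ if p-value < α.
p-value = 0.7989 ≥ α = 0.05 → fail to reject H₀.

Conclusion: the linear association between x and y is not significant at the 5% level.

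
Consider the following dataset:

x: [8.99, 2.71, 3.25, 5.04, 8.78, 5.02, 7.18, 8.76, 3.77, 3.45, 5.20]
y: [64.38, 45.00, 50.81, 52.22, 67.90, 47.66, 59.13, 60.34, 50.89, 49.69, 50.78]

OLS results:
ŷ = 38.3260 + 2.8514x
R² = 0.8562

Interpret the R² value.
R² = 0.8562 means 85.62% of the variation in y is explained by the linear relationship with x. This indicates a strong fit.

R² (coefficient of determination) measures the proportion of variance in y explained by the regression model.

Here R² = 0.8562:
- Explained: 85.62% of the variation in y
- Unexplained (residual): 100% − 85.62% = 14.38%
- Rule of thumb (below 0.3 weak; 0.3 to below 0.7 moderate; 0.7 and above strong) → strong

Note: R² never decreases when predictors are added, so it should not be used alone to compare models of different size.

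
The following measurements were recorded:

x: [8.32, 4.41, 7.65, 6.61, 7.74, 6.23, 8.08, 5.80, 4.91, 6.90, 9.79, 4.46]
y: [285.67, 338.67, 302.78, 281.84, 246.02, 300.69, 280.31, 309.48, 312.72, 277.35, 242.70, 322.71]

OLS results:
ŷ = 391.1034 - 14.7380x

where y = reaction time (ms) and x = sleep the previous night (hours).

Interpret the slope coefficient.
On average, reaction time is about 14.7380 ms lower for every extra hour of sleep.

The slope coefficient β₁ = -14.7380 represents the marginal effect of sleep on reaction time.

Interpretation:
- Sleep up by 1 hour → predicted reaction time decreases by 14.7380 ms
- The effect is assumed constant over the observed range of x (linearity)
- The slope describes association in these data, not necessarily a causal effect

The intercept β₀ = 391.1034 is the predicted reaction time when sleep = 0; since the smallest observed x is 4.41, this is an extrapolation and mainly anchors the line.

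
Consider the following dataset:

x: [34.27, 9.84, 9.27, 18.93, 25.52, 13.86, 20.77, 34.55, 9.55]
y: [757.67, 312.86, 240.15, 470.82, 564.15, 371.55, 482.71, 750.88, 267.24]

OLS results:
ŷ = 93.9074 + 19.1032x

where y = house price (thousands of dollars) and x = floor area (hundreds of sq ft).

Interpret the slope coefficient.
On average, house price is about 19.1032 thousand dollars higher for every extra hundred sq ft of floor area.

The slope coefficient β₁ = 19.1032 represents the marginal effect of floor area on house price.

Interpretation:
- Floor area up by 1 hundred sq ft → predicted house price increases by 19.1032 thousand dollars
- The effect is assumed constant over the observed range of x (linearity)
- The sign (+) gives the direction; the magnitude 19.1032 gives the size of the effect per hundred sq ft

(β₀ = 93.9074 is the fitted value at x = 0 and is not part of the slope interpretation.)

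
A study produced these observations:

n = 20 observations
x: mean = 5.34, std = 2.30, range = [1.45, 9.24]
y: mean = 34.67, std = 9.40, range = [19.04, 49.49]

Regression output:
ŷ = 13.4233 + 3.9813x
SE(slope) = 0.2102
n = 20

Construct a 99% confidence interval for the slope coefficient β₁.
The 99% CI for β₁ is (3.3763, 4.5863)

Confidence interval for the slope:

The 99% CI for β₁ is: β̂₁ ± t*(α/2, n-2) × SE(β̂₁)

Step 1: Find critical t-value
- Confidence level = 0.99
- Degrees of freedom = n - 2 = 20 - 2 = 18
- t*(α/2, 18) = 2.8784

Step 2: Calculate margin of error
Margin = 2.8784 × 0.2102 = 0.6050

Step 3: Construct interval
CI = 3.9813 ± 0.6050
CI = (3.3763, 4.5863)

Interpretation: each one-unit increase in x is associated with a change in mean y of between 3.3763 and 4.5863, with 99% confidence.
Both endpoints are positive, so the data support a genuinely positive slope at this confidence level.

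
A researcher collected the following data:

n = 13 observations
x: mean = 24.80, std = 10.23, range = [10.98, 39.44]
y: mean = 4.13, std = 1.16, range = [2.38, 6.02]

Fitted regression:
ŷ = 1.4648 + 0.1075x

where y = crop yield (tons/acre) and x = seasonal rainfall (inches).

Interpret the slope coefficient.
For each additional inch of rainfall, predicted crop yield increases by approximately 0.1075 tons/acre.

The slope coefficient β₁ = 0.1075 represents the marginal effect of rainfall on crop yield.

Interpretation:
- Rainfall up by 1 inch → predicted crop yield increases by 0.1075 tons/acre
- This is a linear approximation: the same per-unit change is assumed across the whole observed x range

(β₀ = 1.4648 is the fitted value at x = 0 and is not part of the slope interpretation.)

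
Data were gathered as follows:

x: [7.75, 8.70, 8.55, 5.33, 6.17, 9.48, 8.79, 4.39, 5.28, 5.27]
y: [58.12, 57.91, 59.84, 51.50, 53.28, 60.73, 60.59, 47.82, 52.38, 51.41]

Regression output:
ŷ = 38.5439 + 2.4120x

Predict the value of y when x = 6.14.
ŷ = 53.3536

x = 6.14 lies inside the observed range [4.39, 9.48], so the fitted equation applies directly:

ŷ = 38.5439 + 2.4120 × 6.14
ŷ = 38.5439 + 14.8097
ŷ = 53.3536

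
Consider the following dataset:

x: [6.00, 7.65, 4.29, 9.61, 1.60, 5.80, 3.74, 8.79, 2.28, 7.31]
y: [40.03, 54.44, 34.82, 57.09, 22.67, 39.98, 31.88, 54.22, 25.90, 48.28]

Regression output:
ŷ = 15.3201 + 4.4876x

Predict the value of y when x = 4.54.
ŷ = 35.6938

x = 4.54 lies inside the observed range [1.60, 9.61], so the fitted equation applies directly:

ŷ = 15.3201 + 4.4876 × 4.54
ŷ = 15.3201 + 20.3737
ŷ = 35.6938

This is the fitted mean response at that x — an individual observation would come with a wider prediction interval.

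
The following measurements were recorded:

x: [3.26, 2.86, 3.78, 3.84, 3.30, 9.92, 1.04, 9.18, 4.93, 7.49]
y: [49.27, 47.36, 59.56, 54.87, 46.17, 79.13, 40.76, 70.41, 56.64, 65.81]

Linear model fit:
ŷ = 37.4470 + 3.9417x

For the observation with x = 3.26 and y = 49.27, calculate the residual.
Residual = -1.0269

The residual is the difference between the actual value and the predicted value:

Residual = y - ŷ

Step 1: Calculate predicted value
ŷ = 37.4470 + 3.9417 × 3.26
ŷ = 50.2969

Step 2: Calculate residual
Residual = 49.27 - 50.2969
Residual = -1.0269

Sign check: y < ŷ, so the point is below the line and the fit overestimates here.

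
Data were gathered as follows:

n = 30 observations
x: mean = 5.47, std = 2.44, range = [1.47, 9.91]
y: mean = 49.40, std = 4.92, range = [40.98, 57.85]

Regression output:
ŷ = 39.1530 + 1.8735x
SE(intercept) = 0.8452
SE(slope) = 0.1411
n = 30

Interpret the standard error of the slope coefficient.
SE(β̂₁) = 0.1411 is the estimated standard deviation of the slope estimate across repeated samples; relative to β̂₁ = 1.8735 that is 7.5%, a precise estimate.

SE(β̂₁) = 0.1411 says: if we drew many samples of n = 30 from the same population and refit each time, the fitted slopes would scatter with a standard deviation of roughly 0.1411 around the true β₁.

Relative precision:
- SE / |β̂₁| = 0.1411 / 1.8735 = 7.5%
- Rule of thumb (under 20%: precise; 20% to under 50%: moderately precise; 50% or more: imprecise) → precise

Link to interval estimation: a confidence interval for β₁ is β̂₁ ± t* × 0.1411, so SE sets the half-width per unit of t*.

What drives SE(β̂₁): larger n (here n = 30) → smaller SE.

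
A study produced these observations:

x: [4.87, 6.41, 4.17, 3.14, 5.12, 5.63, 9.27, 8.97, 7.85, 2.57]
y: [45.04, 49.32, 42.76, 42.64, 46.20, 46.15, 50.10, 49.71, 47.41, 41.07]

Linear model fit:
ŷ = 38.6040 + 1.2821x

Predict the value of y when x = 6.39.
ŷ = 46.7966

x = 6.39 lies inside the observed range [2.57, 9.27], so the fitted equation applies directly:

ŷ = 38.6040 + 1.2821 × 6.39
ŷ = 38.6040 + 8.1926
ŷ = 46.7966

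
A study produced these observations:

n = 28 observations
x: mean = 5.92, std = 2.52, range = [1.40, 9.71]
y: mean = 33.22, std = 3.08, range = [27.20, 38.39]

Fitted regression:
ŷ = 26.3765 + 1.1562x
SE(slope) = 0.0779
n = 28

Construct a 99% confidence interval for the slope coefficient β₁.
The 99% CI for β₁ is (0.9397, 1.3727)

Confidence interval for the slope:

The 99% CI for β₁ is: β̂₁ ± t*(α/2, n-2) × SE(β̂₁)

Step 1: Find critical t-value
- Confidence level = 0.99
- Degrees of freedom = n - 2 = 28 - 2 = 26
- t*(α/2, 26) = 2.7787

Step 2: Calculate margin of error
Margin = 2.7787 × 0.0779 = 0.2165

Step 3: Construct interval
CI = 1.1562 ± 0.2165
CI = (0.9397, 1.3727)

Interpretation: intervals built this way capture the true β₁ in 99% of repeated samples; here the plausible range for the per-unit effect of x on y is 0.9397 to 1.3727.
Since 0 is outside the interval, a two-sided test at α = 0.01 would reject H₀: β₁ = 0.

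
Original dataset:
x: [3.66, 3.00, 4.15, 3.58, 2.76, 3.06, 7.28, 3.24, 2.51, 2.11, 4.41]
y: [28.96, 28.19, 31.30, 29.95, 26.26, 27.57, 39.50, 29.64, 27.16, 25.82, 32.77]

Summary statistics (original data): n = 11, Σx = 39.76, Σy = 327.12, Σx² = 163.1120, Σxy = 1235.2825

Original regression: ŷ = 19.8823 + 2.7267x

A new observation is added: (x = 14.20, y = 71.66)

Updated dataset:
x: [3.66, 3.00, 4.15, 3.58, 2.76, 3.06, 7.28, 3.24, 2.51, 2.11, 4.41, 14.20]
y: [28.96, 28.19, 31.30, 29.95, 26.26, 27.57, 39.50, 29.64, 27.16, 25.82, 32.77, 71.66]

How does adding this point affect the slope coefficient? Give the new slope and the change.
The slope changes from 2.7267 to 3.7644 (change of +1.0377, or +38.1%).

x = 14.20 lies well outside the original x-range [2.11, 7.28] (x̄ ≈ 3.61), so this observation has high leverage and can move the slope substantially.

Step 1: Update the sums with the new point (n goes from 11 to 12)
Σx  = 39.76 + 14.20 = 53.96
Σy  = 327.12 + 71.66 = 398.78
Σx² = 163.1120 + 14.20² = 163.1120 + 201.6400 = 364.7520
Σxy = 1235.2825 + 14.20×71.66 = 1235.2825 + 1017.5720 = 2252.8545

Step 2: Recompute the slope with b₁ = (nΣxy − ΣxΣy) / (nΣx² − (Σx)²)
Numerator   = 12×2252.8545 − 53.96×398.78 = 27034.2540 − 21518.1688 = 5516.0852
Denominator = 12×364.7520 − 53.96² = 4377.0240 − 2911.6816 = 1465.3424
b₁(new) = 5516.0852 / 1465.3424 = 3.7644

(Same formula on the original sums: (11×1235.2825 − 39.76×327.12) / (11×163.1120 − 39.76²) = 581.8163 / 213.3744 = 2.7267, matching the given fit.)

Step 3: Change in slope
Δβ₁ = 3.7644 − 2.7267 = +1.0377
Relative change = +1.0377 / 2.7267 × 100% = +38.1%
→ the slope increases when the point is added.

Because the point sits above the extension of the original line at a high-leverage x, it tilts the fit up.
In practice: check such a point for data-entry or measurement error; investigate whether it comes from the same population as the rest of the sample.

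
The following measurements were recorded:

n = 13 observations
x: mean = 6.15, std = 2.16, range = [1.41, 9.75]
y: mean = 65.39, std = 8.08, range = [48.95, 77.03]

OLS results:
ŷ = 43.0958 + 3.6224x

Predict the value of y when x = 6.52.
ŷ = 66.7138

Plug x = 6.52 into the fitted line:

ŷ = 43.0958 + 3.6224 × 6.52
ŷ = 43.0958 + 23.6180
ŷ = 66.7138

This is a point prediction; actual observations scatter around it by roughly the residual standard deviation.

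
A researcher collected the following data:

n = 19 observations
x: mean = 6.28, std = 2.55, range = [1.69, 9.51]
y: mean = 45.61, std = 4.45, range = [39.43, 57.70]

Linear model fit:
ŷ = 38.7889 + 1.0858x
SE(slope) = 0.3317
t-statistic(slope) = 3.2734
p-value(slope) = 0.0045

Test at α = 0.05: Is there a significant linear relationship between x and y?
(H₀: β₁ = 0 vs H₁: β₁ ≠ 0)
Reject H₀: p-value = 0.0045 < α = 0.05. The linear relationship is significant at the 5% level.

Hypothesis test for the slope coefficient:

H₀: β₁ = 0 (no linear relationship)
H₁: β₁ ≠ 0 (linear relationship exists)

Test statistic: t = β̂₁ / SE(β̂₁) = 1.0858 / 0.3317 = 3.2734

The p-value (0.0045) is the probability, under H₀, of a t-statistic at least as extreme as |t| = 3.2734 (two-sided, df = n − 2 = 17).

Decision rule: reject H₀ if p-value < α.
p-value = 0.0045 < α = 0.05 → reject H₀.

At α = 0.05 the data do provide convincing evidence of a nonzero slope.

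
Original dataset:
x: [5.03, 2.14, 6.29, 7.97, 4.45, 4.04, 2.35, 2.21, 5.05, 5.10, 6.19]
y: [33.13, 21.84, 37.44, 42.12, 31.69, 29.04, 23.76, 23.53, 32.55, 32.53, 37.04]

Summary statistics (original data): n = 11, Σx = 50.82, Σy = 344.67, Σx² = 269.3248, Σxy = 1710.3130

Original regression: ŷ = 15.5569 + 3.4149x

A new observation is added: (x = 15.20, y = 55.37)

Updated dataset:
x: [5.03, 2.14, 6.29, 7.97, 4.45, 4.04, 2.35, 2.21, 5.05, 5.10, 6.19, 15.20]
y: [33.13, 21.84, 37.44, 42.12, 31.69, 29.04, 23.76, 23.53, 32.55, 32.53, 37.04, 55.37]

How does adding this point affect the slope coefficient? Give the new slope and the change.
New slope β₁ = 2.5597 versus 3.4149 before: a change of -0.8552 (-25.0%).

x = 15.20 lies well outside the original x-range [2.14, 7.97] (x̄ ≈ 4.62), so this observation has high leverage and can move the slope substantially.

Step 1: Update the sums with the new point (n goes from 11 to 12)
Σx  = 50.82 + 15.20 = 66.02
Σy  = 344.67 + 55.37 = 400.04
Σx² = 269.3248 + 15.20² = 269.3248 + 231.0400 = 500.3648
Σxy = 1710.3130 + 15.20×55.37 = 1710.3130 + 841.6240 = 2551.9370

Step 2: Recompute the slope with b₁ = (nΣxy − ΣxΣy) / (nΣx² − (Σx)²)
Numerator   = 12×2551.9370 − 66.02×400.04 = 30623.2440 − 26410.6408 = 4212.6032
Denominator = 12×500.3648 − 66.02² = 6004.3776 − 4358.6404 = 1645.7372
b₁(new) = 4212.6032 / 1645.7372 = 2.5597

(Same formula on the original sums: (11×1710.3130 − 50.82×344.67) / (11×269.3248 − 50.82²) = 1297.3136 / 379.9004 = 3.4149, matching the given fit.)

Step 3: Change in slope
Δβ₁ = 2.5597 − 3.4149 = -0.8552
Relative change = -0.8552 / 3.4149 × 100% = -25.0%
→ the slope decreases when the point is added.

Because the point sits below the extension of the original line at a high-leverage x, it tilts the fit down.
In practice: check such a point for data-entry or measurement error.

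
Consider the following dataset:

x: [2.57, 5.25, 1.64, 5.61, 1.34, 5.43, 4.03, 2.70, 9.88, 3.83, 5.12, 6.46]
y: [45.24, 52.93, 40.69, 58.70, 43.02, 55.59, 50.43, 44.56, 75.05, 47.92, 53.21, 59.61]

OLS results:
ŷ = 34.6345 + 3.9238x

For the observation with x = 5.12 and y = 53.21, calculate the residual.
Residual = -1.5144

The residual is the difference between the actual value and the predicted value:

Residual = y - ŷ

Step 1: Calculate predicted value
ŷ = 34.6345 + 3.9238 × 5.12
ŷ = 54.7244

Step 2: Calculate residual
Residual = 53.21 - 54.7244
Residual = -1.5144

Sign check: y < ŷ, so the point is below the line and the fit overestimates here.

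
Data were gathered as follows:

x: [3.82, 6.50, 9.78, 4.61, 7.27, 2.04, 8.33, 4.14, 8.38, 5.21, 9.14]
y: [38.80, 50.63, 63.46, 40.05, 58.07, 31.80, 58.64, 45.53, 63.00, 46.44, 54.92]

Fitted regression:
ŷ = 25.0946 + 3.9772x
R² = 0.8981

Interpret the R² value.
R² = 0.8981 means 89.81% of the variation in y is explained by the linear relationship with x. This indicates a strong fit.

The coefficient of determination R² is the fraction of the total variation in y that the fitted line accounts for.

Here R² = 0.8981:
- Explained: 89.81% of the variation in y
- Unexplained (residual): 100% − 89.81% = 10.19%
- Rule of thumb (below 0.3 weak; 0.3 to below 0.7 moderate; 0.7 and above strong) → strong

Note: R² never decreases when predictors are added, so it should not be used alone to compare models of different size.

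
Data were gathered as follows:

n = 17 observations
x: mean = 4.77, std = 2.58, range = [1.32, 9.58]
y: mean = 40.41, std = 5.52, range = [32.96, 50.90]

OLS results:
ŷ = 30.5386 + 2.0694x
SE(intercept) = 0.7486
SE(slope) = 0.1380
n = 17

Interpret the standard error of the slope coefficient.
SE(slope) = 0.1380 measures the uncertainty in the estimated slope. The coefficient is estimated precisely (SE/|β̂₁| = 6.7%).

SE(β̂₁) = 0.1380 says: if we drew many samples of n = 17 from the same population and refit each time, the fitted slopes would scatter with a standard deviation of roughly 0.1380 around the true β₁.

Relative precision:
- SE / |β̂₁| = 0.1380 / 2.0694 = 6.7%
- Rule of thumb (under 20%: precise; 20% to under 50%: moderately precise; 50% or more: imprecise) → precise

Link to the t-test: t = β̂₁ / SE(β̂₁) = 2.0694 / 0.1380 = 14.9957, the statistic for H₀: β₁ = 0.

What drives SE(β̂₁): larger n (here n = 17) → smaller SE; more residual scatter → larger SE; wider spread of x values → smaller SE.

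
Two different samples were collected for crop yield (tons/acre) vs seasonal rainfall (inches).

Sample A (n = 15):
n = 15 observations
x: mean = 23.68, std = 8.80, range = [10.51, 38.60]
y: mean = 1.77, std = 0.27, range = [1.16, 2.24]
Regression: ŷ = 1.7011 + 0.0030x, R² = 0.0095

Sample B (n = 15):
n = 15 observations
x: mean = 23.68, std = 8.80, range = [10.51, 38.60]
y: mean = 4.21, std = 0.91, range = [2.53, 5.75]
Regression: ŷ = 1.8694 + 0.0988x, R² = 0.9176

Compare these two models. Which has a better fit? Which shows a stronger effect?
Model B has the better fit (R² = 0.9176 vs 0.0095). Model B shows the stronger effect (|β₁| = 0.0988 vs 0.0030).

Model Comparison:

Goodness of fit (R²):
- Model A: R² = 0.0095 → 0.95% of variance in crop yield explained
- Model B: R² = 0.9176 → 91.76% of variance in crop yield explained
- 0.9176 > 0.0095 → Model B has the better fit

Which has the larger per-inch effect? (|β₁|)
- Model A: β₁ = 0.0030 → predicted crop yield rises 0.0030 tons/acre per additional inch of rainfall
- Model B: β₁ = 0.0988 → predicted crop yield rises 0.0988 tons/acre per additional inch of rainfall
- |0.0030| < |0.0988| → Model B shows the stronger marginal effect

Note: R² measures how tightly points cluster around the line; β₁ measures how steep the line is — they answer different questions.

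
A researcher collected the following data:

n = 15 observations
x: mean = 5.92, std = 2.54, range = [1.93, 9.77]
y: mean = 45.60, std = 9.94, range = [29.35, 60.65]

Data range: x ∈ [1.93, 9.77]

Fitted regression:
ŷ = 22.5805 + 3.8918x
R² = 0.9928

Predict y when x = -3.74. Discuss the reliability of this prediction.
ŷ = 8.0252, but this is extrapolation (below the data range [1.93, 9.77]) and may be unreliable.

Prediction calculation:
ŷ = 22.5805 + 3.8918 × (-3.74)
ŷ = 8.0252

Reliability:
- Data range: x ∈ [1.93, 9.77]
- Prediction point: x = -3.74 is 5.67 units below the observed range → this is EXTRAPOLATION, not interpolation

Why that matters here:
- The standard error of prediction grows with (x − x̄)², and x = -3.74 is far from x̄ = 5.92
- R² describes fit only over the sampled x values; it says nothing about behaviour beyond them
- The linear relationship may not hold outside the observed range

Report the number if required, but flag clearly that it is an extrapolation.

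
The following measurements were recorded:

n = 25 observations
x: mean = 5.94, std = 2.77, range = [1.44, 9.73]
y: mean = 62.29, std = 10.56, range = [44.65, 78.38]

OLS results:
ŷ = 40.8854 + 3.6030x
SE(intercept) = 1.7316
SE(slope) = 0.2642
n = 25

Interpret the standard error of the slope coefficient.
SE(β̂₁) = 0.2642 is the estimated standard deviation of the slope estimate across repeated samples; relative to β̂₁ = 3.6030 that is 7.3%, a precise estimate.

SE(β̂₁) = 0.2642 says: if we drew many samples of n = 25 from the same population and refit each time, the fitted slopes would scatter with a standard deviation of roughly 0.2642 around the true β₁.

Relative precision:
- SE / |β̂₁| = 0.2642 / 3.6030 = 7.3%
- Rule of thumb (under 20%: precise; 20% to under 50%: moderately precise; 50% or more: imprecise) → precise

Rough 95% range (±2 SE): 3.6030 ± 0.5284 → (3.0746, 4.1314).

What drives SE(β̂₁): larger n (here n = 25) → smaller SE; wider spread of x values → smaller SE; more residual scatter → larger SE.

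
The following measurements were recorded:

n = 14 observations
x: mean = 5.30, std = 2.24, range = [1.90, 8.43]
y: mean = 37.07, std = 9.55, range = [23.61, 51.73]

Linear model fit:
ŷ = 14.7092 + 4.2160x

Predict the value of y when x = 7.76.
ŷ = 47.4254

To predict y for x = 7.76, substitute into the regression equation:

ŷ = 14.7092 + 4.2160 × 7.76
ŷ = 14.7092 + 32.7162
ŷ = 47.4254

This is the fitted mean response at that x — an individual observation would come with a wider prediction interval.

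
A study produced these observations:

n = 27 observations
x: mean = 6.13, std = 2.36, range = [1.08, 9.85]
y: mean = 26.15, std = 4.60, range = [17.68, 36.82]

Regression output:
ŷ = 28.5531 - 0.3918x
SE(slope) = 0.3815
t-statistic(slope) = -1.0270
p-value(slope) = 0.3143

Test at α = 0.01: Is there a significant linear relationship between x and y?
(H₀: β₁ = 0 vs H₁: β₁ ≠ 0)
Since p-value = 0.3143 ≥ α = 0.01, fail to reject H₀ — the slope is not significantly different from 0.

Hypothesis test for the slope coefficient:

H₀: β₁ = 0 (no linear relationship)
H₁: β₁ ≠ 0 (linear relationship exists)

Test statistic: t = β̂₁ / SE(β̂₁) = -0.3918 / 0.3815 = -1.0270

With df = 25, the two-sided p-value for |t| = 1.0270 is 0.3143.

Decision rule: reject H₀ if p-value < α.
p-value = 0.3143 ≥ α = 0.01 → fail to reject H₀.

At α = 0.01 the data do not provide convincing evidence of a nonzero slope.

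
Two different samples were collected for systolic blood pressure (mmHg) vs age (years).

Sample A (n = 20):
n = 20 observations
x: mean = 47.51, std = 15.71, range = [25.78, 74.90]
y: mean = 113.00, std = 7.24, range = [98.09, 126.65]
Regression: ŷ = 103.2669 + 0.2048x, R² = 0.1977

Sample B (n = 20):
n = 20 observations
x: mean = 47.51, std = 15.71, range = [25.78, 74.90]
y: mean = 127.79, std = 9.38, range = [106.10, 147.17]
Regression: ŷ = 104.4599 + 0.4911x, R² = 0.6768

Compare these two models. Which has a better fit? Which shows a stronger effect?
Model B has the better fit (R² = 0.6768 vs 0.1977). Model B shows the stronger effect (|β₁| = 0.4911 vs 0.2048).

Model Comparison:

Goodness of fit (R²):
- Model A: R² = 0.1977 → 19.77% of variance in blood pressure explained
- Model B: R² = 0.6768 → 67.68% of variance in blood pressure explained
- 0.6768 > 0.1977 → Model B has the better fit

Which has the larger per-year effect? (|β₁|)
- Model A: β₁ = 0.2048 → predicted blood pressure rises 0.2048 mmHg per additional year of age
- Model B: β₁ = 0.4911 → predicted blood pressure rises 0.4911 mmHg per additional year of age
- |0.2048| < |0.4911| → Model B shows the stronger marginal effect

Note: The two samples could reflect different populations, time periods, or measurement quality.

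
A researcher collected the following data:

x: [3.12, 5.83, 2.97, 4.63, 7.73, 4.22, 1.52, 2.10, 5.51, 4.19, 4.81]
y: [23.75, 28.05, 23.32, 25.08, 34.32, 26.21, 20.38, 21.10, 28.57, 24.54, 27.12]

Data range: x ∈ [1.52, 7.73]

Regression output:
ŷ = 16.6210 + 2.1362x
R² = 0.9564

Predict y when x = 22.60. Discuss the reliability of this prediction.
The equation gives ŷ = 64.8991; however x = 22.60 is 14.87 units above the observed range, so this extrapolated value should not be trusted.

Prediction calculation:
ŷ = 16.6210 + 2.1362 × 22.60
ŷ = 64.8991

Reliability:
- Data range: x ∈ [1.52, 7.73]
- Prediction point: x = 22.60 is 14.87 units above the observed range → this is EXTRAPOLATION, not interpolation

Why that matters here:
- The standard error of prediction grows with (x − x̄)², and x = 22.60 is far from x̄ = 4.24
- There are no observations near this x to validate the fitted line there

A defensible statement: 'if the linear trend continued to x = 22.60, y would be about 64.8991' — the premise is untested.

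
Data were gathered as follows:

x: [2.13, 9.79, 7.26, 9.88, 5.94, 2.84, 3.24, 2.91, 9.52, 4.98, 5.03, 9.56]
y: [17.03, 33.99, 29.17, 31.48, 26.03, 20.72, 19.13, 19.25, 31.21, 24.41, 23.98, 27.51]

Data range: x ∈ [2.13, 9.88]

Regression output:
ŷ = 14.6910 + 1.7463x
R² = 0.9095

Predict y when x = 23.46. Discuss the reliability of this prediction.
The equation gives ŷ = 55.6592; however x = 23.46 is 13.58 units above the observed range, so this extrapolated value should not be trusted.

Prediction calculation:
ŷ = 14.6910 + 1.7463 × 23.46
ŷ = 55.6592

Reliability:
- Data range: x ∈ [2.13, 9.88]
- Prediction point: x = 23.46 is 13.58 units above the observed range → this is EXTRAPOLATION, not interpolation

Why that matters here:
- The linear relationship may not hold outside the observed range
- The standard error of prediction grows with (x − x̄)², and x = 23.46 is far from x̄ = 6.09

A defensible statement: 'if the linear trend continued to x = 23.46, y would be about 55.6592' — the premise is untested.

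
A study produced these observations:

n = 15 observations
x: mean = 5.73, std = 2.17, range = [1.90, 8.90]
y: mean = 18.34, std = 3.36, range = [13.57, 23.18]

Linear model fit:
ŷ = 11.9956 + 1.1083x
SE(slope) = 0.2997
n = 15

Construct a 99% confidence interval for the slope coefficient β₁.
The 99% CI for β₁ is (0.2055, 2.0111)

Confidence interval for the slope:

The 99% CI for β₁ is: β̂₁ ± t*(α/2, n-2) × SE(β̂₁)

Step 1: Find critical t-value
- Confidence level = 0.99
- Degrees of freedom = n - 2 = 15 - 2 = 13
- t*(α/2, 13) = 3.0123

Step 2: Calculate margin of error
Margin = 3.0123 × 0.2997 = 0.9028

Step 3: Construct interval
CI = 1.1083 ± 0.9028
CI = (0.2055, 2.0111)

Interpretation: each one-unit increase in x is associated with a change in mean y of between 0.2055 and 2.0111, with 99% confidence.
Since 0 is outside the interval, a two-sided test at α = 0.01 would reject H₀: β₁ = 0.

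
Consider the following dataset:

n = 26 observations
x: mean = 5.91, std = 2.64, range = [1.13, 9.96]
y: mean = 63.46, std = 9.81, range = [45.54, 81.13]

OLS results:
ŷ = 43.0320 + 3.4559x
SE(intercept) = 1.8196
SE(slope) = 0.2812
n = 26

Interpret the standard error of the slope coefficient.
The slope 3.4559 is pinned down to within about ±0.2812 (one SE) by these data — relative uncertainty 8.1%, i.e. precise.

What SE measures:
- The standard error quantifies the sampling variability of the coefficient estimate
- It is the estimated standard deviation of β̂₁ across hypothetical repeated samples of the same size
- Smaller SE → more precise estimate

Relative precision:
- SE / |β̂₁| = 0.2812 / 3.4559 = 8.1%
- Rule of thumb (under 20%: precise; 20% to under 50%: moderately precise; 50% or more: imprecise) → precise

Link to interval estimation: a confidence interval for β₁ is β̂₁ ± t* × 0.2812, so SE sets the half-width per unit of t*.

What drives SE(β̂₁): larger n (here n = 26) → smaller SE.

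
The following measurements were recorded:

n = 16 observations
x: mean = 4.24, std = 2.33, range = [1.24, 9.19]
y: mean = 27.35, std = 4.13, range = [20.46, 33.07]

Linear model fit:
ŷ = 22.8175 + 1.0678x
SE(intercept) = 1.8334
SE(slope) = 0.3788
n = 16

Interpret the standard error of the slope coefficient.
SE(β̂₁) = 0.3788 is the estimated standard deviation of the slope estimate across repeated samples; relative to β̂₁ = 1.0678 that is 35.5%, a moderately precise estimate.

SE(β̂₁) = s / √Sxx, where s is the residual standard deviation and Sxx = Σ(x − x̄)². It is the yardstick for how far β̂₁ = 1.0678 could plausibly be from the true slope.

Relative precision:
- SE / |β̂₁| = 0.3788 / 1.0678 = 35.5%
- Rule of thumb (under 20%: precise; 20% to under 50%: moderately precise; 50% or more: imprecise) → moderately precise

Link to the t-test: t = β̂₁ / SE(β̂₁) = 1.0678 / 0.3788 = 2.8189, the statistic for H₀: β₁ = 0.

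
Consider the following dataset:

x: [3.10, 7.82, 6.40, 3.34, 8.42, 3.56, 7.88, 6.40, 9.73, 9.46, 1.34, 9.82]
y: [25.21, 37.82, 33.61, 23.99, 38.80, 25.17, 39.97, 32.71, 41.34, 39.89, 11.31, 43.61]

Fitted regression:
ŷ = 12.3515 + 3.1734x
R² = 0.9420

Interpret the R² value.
R² = 0.9420 means 94.20% of the variation in y is explained by the linear relationship with x. This indicates a strong fit.

The coefficient of determination R² is the fraction of the total variation in y that the fitted line accounts for.

Here R² = 0.9420:
- Explained: 94.20% of the variation in y
- Unexplained (residual): 100% − 94.20% = 5.80%
- Rule of thumb (below 0.3 weak; 0.3 to below 0.7 moderate; 0.7 and above strong) → strong

Note: R² never decreases when predictors are added, so it should not be used alone to compare models of different size.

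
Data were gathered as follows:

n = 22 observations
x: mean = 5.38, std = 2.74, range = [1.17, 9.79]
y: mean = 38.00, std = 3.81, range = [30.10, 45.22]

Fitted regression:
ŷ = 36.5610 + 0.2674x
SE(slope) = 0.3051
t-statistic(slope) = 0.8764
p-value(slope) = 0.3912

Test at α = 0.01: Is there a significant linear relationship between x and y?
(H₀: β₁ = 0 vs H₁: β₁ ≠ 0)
p-value = 0.3912 ≥ α = 0.01, so we fail to reject H₀. The relationship is not significant.

Hypothesis test for the slope coefficient:

H₀: β₁ = 0 (no linear relationship)
H₁: β₁ ≠ 0 (linear relationship exists)

Test statistic: t = β̂₁ / SE(β̂₁) = 0.2674 / 0.3051 = 0.8764

With df = 20, the two-sided p-value for |t| = 0.8764 is 0.3912.

Decision rule: reject H₀ if p-value < α.
p-value = 0.3912 ≥ α = 0.01 → fail to reject H₀.

Conclusion: the linear association between x and y is not significant at the 1% level.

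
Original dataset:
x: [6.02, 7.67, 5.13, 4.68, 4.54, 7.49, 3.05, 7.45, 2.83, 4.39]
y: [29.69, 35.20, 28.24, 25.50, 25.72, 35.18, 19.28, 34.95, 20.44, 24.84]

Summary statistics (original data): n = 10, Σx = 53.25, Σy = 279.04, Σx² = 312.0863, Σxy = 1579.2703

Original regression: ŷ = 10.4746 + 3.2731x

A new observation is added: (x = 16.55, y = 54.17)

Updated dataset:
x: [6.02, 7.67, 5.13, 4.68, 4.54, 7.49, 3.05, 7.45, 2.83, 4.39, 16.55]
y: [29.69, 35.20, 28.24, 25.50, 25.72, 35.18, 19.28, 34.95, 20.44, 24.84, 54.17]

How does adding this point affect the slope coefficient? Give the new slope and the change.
The slope changes from 3.2731 to 2.5260 (change of -0.7471, or -22.8%).

The new point has HIGH LEVERAGE: x = 16.55 is far from the original mean x̄ = 53.25/10 ≈ 5.33 (original range [2.83, 7.67]).

Step 1: Update the sums with the new point (n goes from 10 to 11)
Σx  = 53.25 + 16.55 = 69.80
Σy  = 279.04 + 54.17 = 333.21
Σx² = 312.0863 + 16.55² = 312.0863 + 273.9025 = 585.9888
Σxy = 1579.2703 + 16.55×54.17 = 1579.2703 + 896.5135 = 2475.7838

Step 2: Recompute the slope with b₁ = (nΣxy − ΣxΣy) / (nΣx² − (Σx)²)
Numerator   = 11×2475.7838 − 69.80×333.21 = 27233.6218 − 23258.0580 = 3975.5638
Denominator = 11×585.9888 − 69.80² = 6445.8768 − 4872.0400 = 1573.8368
b₁(new) = 3975.5638 / 1573.8368 = 2.5260

(Same formula on the original sums: (10×1579.2703 − 53.25×279.04) / (10×312.0863 − 53.25²) = 933.8230 / 285.3005 = 3.2731, matching the given fit.)

Step 3: Change in slope
Δβ₁ = 2.5260 − 3.2731 = -0.7471
Relative change = -0.7471 / 3.2731 × 100% = -22.8%
→ the slope decreases when the point is added.

Because the point sits below the extension of the original line at a high-leverage x, it tilts the fit down.
In practice: refit with and without it and report both if conclusions differ; examine leverage (hᵢ) and Cook's distance rather than deleting it automatically.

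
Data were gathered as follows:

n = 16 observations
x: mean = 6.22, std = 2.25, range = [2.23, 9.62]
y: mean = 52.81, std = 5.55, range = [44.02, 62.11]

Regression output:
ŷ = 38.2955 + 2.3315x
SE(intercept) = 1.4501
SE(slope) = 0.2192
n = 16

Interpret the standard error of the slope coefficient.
The slope 2.3315 is pinned down to within about ±0.2192 (one SE) by these data — relative uncertainty 9.4%, i.e. precise.

What SE measures:
- The standard error quantifies the sampling variability of the coefficient estimate
- It is the estimated standard deviation of β̂₁ across hypothetical repeated samples of the same size
- Smaller SE → more precise estimate

Relative precision:
- SE / |β̂₁| = 0.2192 / 2.3315 = 9.4%
- Rule of thumb (under 20%: precise; 20% to under 50%: moderately precise; 50% or more: imprecise) → precise

Link to interval estimation: a confidence interval for β₁ is β̂₁ ± t* × 0.2192, so SE sets the half-width per unit of t*.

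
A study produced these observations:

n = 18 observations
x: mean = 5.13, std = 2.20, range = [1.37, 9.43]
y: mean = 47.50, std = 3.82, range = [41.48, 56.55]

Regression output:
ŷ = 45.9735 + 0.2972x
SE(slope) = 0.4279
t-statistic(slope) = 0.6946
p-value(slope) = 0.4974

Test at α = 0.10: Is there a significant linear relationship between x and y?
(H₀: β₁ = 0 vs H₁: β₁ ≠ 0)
Since p-value = 0.4974 ≥ α = 0.10, fail to reject H₀ — the slope is not significantly different from 0.

Hypothesis test for the slope coefficient:

H₀: β₁ = 0 (no linear relationship)
H₁: β₁ ≠ 0 (linear relationship exists)

Test statistic: t = β̂₁ / SE(β̂₁) = 0.2972 / 0.4279 = 0.6946

p = 0.4974: how often a slope estimate this far from 0 (in SE units) would arise by chance if β₁ were truly 0.

Decision rule: reject H₀ if p-value < α.
p-value = 0.4974 ≥ α = 0.10 → fail to reject H₀.

Conclusion: the linear association between x and y is not significant at the 10% level.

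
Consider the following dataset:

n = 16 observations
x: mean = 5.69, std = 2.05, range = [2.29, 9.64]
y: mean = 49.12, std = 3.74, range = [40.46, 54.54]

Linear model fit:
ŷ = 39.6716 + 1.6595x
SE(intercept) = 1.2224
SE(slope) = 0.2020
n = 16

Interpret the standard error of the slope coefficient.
SE(slope) = 0.2020 measures the uncertainty in the estimated slope. The coefficient is estimated precisely (SE/|β̂₁| = 12.2%).

SE(β̂₁) = 0.2020 says: if we drew many samples of n = 16 from the same population and refit each time, the fitted slopes would scatter with a standard deviation of roughly 0.2020 around the true β₁.

Relative precision:
- SE / |β̂₁| = 0.2020 / 1.6595 = 12.2%
- Rule of thumb (under 20%: precise; 20% to under 50%: moderately precise; 50% or more: imprecise) → precise

Rough 95% range (±2 SE): 1.6595 ± 0.4040 → (1.2555, 2.0635).

What drives SE(β̂₁): more residual scatter → larger SE.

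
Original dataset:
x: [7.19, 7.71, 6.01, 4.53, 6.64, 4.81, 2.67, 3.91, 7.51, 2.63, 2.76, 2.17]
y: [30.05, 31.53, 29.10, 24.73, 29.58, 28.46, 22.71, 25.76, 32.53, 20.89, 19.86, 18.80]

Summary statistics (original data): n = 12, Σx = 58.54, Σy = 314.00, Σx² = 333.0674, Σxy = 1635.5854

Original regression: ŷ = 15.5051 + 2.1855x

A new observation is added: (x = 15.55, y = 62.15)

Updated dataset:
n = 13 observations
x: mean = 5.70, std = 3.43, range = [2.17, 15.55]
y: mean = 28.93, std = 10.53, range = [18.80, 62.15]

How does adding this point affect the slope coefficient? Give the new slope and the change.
New slope β₁ = 3.0027 versus 2.1855 before: a change of +0.8172 (+37.4%).

The new point has HIGH LEVERAGE: x = 15.55 is far from the original mean x̄ = 58.54/12 ≈ 4.88 (original range [2.17, 7.71]).

Step 1: Update the sums with the new point (n goes from 12 to 13)
Σx  = 58.54 + 15.55 = 74.09
Σy  = 314.00 + 62.15 = 376.15
Σx² = 333.0674 + 15.55² = 333.0674 + 241.8025 = 574.8699
Σxy = 1635.5854 + 15.55×62.15 = 1635.5854 + 966.4325 = 2602.0179

Step 2: Recompute the slope with b₁ = (nΣxy − ΣxΣy) / (nΣx² − (Σx)²)
Numerator   = 13×2602.0179 − 74.09×376.15 = 33826.2327 − 27868.9535 = 5957.2792
Denominator = 13×574.8699 − 74.09² = 7473.3087 − 5489.3281 = 1983.9806
b₁(new) = 5957.2792 / 1983.9806 = 3.0027

(Same formula on the original sums: (12×1635.5854 − 58.54×314.00) / (12×333.0674 − 58.54²) = 1245.4648 / 569.8772 = 2.1855, matching the given fit.)

Step 3: Change in slope
Δβ₁ = 3.0027 − 2.1855 = +0.8172
Relative change = +0.8172 / 2.1855 × 100% = +37.4%
→ the slope increases when the point is added.

Because the point sits above the extension of the original line at a high-leverage x, it tilts the fit up.
In practice: investigate whether it comes from the same population as the rest of the sample; refit with and without it and report both if conclusions differ.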